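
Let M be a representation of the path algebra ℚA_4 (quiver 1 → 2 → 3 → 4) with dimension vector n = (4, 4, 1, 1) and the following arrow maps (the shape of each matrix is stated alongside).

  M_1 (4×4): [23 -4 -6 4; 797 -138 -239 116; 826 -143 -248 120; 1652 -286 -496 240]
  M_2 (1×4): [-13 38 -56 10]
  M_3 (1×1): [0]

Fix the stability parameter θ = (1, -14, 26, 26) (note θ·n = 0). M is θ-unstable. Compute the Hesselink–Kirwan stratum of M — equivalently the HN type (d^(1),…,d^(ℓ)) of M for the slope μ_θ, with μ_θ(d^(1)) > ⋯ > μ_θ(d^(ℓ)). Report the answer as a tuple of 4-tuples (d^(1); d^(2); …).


Interval decomposition of M: I[1,1], I[1,2]^2, I[1,3], I[2,2], I[4,4].
HN type (ℓ=4): μ^(1)=26; μ^(2)=1; μ^(3)=-13/2; μ^(4)=-14

((0, 0, 1, 1); (1, 0, 0, 0); (3, 3, 0, 0); (0, 1, 0, 0))


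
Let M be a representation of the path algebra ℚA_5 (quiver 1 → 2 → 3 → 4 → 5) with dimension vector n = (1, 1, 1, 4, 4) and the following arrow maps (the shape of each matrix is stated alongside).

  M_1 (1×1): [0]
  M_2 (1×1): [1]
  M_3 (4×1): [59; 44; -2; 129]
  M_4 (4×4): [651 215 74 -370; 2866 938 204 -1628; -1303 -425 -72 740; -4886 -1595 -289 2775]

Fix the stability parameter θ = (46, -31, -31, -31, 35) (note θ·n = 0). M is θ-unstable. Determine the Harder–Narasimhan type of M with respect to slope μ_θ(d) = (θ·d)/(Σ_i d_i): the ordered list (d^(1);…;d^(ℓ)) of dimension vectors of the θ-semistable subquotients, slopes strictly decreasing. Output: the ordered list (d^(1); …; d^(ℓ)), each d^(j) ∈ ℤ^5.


Interval decomposition of M: I[1,1], I[2,5], I[4,4]^2, I[4,5], I[5,5]^2.
HN type (ℓ=3): μ^(1)=46; μ^(2)=35; μ^(3)=-31

((1, 0, 0, 0, 0); (0, 0, 0, 0, 4); (0, 1, 1, 4, 0))


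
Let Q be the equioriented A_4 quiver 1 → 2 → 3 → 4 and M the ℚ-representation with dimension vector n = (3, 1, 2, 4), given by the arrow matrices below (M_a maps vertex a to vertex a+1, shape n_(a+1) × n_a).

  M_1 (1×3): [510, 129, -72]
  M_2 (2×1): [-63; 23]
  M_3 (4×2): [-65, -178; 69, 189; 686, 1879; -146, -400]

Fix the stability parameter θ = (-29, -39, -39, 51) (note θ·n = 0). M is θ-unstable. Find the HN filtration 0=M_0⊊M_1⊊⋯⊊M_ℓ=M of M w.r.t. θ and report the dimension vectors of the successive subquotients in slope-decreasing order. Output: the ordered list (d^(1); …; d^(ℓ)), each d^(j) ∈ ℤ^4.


Barcode: M ≅ I[1,1]^2, I[1,4], I[3,4], I[4,4]^2. HN layers by μ_θ (4 steps, strictly decreasing):
  μ^(1)=51; μ^(2)=-29; μ^(3)=-107/3; μ^(4)=-39

((0, 0, 0, 4); (2, 0, 0, 0); (1, 1, 1, 0); (0, 0, 1, 0))


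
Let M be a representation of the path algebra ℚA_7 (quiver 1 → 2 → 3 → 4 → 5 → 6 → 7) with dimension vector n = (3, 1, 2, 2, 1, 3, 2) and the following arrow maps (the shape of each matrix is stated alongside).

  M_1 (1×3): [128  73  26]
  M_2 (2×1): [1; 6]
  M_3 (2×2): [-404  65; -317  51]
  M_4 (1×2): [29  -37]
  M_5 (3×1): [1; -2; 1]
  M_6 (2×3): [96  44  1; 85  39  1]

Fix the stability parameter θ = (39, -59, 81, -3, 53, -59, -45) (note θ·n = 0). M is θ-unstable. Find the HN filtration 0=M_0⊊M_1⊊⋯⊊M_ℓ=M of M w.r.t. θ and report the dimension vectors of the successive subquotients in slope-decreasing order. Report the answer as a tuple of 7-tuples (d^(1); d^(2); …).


Barcode: M ≅ I[1,1]^2, I[1,7], I[3,4], I[6,6], I[6,7]. HN layers by μ_θ (5 steps, strictly decreasing):
  μ^(1)=39; μ^(2)=27/5; μ^(3)=-10; μ^(4)=-45; μ^(5)=-59

((2, 0, 1, 1, 0, 0, 0); (0, 0, 1, 1, 1, 1, 1); (1, 1, 0, 0, 0, 0, 0); (0, 0, 0, 0, 0, 0, 1); (0, 0, 0, 0, 0, 2, 0))


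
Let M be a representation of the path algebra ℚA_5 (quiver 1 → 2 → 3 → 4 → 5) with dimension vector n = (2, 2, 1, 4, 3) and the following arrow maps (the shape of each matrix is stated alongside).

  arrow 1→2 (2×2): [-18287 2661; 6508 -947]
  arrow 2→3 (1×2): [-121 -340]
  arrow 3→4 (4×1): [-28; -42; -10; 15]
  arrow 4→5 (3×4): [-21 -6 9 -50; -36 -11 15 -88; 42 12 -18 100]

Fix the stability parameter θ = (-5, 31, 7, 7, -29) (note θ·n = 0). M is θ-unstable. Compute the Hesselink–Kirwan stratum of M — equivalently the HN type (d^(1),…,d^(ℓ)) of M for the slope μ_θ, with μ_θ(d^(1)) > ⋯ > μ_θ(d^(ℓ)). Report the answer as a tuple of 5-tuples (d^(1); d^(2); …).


Via rank(M_{q-1}∘⋯∘M_p): M ≅ I[1,2], I[1,4], I[4,4], I[4,5]^2, I[5,5].
μ_θ-semistable layers: μ^(1)=31; μ^(2)=15; μ^(3)=7; μ^(4)=-5; μ^(5)=-11; μ^(6)=-29

((0, 1, 0, 0, 0); (0, 1, 1, 1, 0); (0, 0, 0, 1, 0); (2, 0, 0, 0, 0); (0, 0, 0, 2, 2); (0, 0, 0, 0, 1))


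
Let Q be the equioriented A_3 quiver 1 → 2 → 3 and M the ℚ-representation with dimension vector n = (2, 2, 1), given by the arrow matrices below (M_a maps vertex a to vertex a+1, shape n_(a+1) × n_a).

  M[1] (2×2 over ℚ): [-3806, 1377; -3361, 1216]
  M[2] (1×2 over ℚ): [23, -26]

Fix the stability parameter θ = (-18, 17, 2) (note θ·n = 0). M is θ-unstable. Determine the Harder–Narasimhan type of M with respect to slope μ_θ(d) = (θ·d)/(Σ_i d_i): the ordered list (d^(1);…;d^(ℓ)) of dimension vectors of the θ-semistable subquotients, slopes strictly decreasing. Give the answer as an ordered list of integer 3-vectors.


Via rank(M_{q-1}∘⋯∘M_p): M ≅ I[1,2], I[1,3].
μ_θ-semistable layers: μ^(1)=17; μ^(2)=19/2; μ^(3)=-18

((0, 1, 0); (0, 1, 1); (2, 0, 0))


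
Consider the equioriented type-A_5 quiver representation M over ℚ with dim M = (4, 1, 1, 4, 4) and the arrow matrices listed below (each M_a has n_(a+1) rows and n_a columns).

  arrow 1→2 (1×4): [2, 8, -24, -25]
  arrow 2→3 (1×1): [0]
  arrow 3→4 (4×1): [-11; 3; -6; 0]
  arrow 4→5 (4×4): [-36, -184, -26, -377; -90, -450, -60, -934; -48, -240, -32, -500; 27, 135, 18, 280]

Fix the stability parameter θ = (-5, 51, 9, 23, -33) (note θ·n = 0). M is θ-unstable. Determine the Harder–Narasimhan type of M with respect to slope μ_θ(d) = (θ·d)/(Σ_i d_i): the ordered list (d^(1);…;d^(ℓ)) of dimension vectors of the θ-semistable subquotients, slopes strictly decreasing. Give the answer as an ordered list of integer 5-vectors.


Barcode: M ≅ I[1,1]^3, I[1,2], I[3,4], I[4,5]^3, I[5,5]. HN layers by μ_θ (5 steps, strictly decreasing):
  μ^(1)=51; μ^(2)=23; μ^(3)=9; μ^(4)=-5; μ^(5)=-33

((0, 1, 0, 0, 0); (0, 0, 0, 1, 0); (0, 0, 1, 0, 0); (4, 0, 0, 3, 3); (0, 0, 0, 0, 1))


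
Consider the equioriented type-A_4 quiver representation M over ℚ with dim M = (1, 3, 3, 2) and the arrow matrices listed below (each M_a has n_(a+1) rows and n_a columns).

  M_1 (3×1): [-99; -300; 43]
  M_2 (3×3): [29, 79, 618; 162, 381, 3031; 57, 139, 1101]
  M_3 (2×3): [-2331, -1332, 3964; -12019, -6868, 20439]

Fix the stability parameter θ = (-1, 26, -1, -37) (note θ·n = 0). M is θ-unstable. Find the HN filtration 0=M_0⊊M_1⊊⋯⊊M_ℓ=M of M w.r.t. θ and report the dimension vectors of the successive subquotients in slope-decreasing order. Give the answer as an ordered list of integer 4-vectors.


Interval decomposition of M: I[1,4], I[2,3], I[2,4].
HN type (ℓ=3): μ^(1)=25/2; μ^(2)=-13/4; μ^(3)=-4

((0, 1, 1, 0); (1, 1, 1, 1); (0, 1, 1, 1))


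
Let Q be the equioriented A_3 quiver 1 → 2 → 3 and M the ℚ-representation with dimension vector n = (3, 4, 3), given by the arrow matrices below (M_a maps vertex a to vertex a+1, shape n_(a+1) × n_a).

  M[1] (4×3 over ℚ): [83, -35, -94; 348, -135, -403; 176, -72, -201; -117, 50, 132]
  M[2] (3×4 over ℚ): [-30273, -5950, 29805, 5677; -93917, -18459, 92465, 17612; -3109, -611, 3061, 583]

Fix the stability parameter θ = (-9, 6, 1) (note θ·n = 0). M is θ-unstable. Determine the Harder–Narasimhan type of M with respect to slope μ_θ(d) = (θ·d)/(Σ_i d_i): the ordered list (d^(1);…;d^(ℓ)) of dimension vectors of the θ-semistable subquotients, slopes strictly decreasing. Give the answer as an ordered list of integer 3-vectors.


Interval decomposition of M: I[1,2], I[1,3]^2, I[2,3].
HN type (ℓ=3): μ^(1)=6; μ^(2)=7/2; μ^(3)=-9

((0, 1, 0); (0, 3, 3); (3, 0, 0))


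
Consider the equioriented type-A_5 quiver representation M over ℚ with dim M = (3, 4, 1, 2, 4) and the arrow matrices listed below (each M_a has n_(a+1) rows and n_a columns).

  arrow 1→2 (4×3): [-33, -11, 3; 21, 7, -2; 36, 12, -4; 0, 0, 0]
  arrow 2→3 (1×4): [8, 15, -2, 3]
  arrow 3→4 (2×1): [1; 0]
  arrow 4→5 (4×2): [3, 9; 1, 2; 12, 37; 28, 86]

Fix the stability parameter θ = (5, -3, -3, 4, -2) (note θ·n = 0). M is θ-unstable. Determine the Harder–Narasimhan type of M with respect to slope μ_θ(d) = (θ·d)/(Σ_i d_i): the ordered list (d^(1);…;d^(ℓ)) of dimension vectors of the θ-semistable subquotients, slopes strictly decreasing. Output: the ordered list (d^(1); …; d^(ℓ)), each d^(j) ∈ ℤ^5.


Interval decomposition of M: I[1,1], I[1,2], I[1,5], I[2,2]^2, I[4,5], I[5,5]^2.
HN type (ℓ=5): μ^(1)=5; μ^(2)=1; μ^(3)=-1/3; μ^(4)=-2; μ^(5)=-3

((1, 0, 0, 0, 0); (1, 1, 0, 2, 2); (1, 1, 1, 0, 0); (0, 0, 0, 0, 2); (0, 2, 0, 0, 0))


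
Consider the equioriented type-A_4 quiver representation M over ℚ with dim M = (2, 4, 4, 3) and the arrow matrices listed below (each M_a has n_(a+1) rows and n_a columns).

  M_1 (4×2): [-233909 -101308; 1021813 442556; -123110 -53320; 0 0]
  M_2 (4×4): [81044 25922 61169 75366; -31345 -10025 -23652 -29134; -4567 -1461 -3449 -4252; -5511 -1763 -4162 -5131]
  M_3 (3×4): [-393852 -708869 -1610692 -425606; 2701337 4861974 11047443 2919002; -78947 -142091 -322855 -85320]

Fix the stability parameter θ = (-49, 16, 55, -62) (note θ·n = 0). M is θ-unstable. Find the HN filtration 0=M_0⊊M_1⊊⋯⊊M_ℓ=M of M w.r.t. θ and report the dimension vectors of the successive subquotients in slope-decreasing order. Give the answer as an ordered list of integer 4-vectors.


Barcode: M ≅ I[1,1], I[1,2], I[2,4]^3, I[3,3]. HN layers by μ_θ (4 steps, strictly decreasing):
  μ^(1)=55; μ^(2)=16; μ^(3)=3; μ^(4)=-49

((0, 0, 1, 0); (0, 1, 0, 0); (0, 3, 3, 3); (2, 0, 0, 0))


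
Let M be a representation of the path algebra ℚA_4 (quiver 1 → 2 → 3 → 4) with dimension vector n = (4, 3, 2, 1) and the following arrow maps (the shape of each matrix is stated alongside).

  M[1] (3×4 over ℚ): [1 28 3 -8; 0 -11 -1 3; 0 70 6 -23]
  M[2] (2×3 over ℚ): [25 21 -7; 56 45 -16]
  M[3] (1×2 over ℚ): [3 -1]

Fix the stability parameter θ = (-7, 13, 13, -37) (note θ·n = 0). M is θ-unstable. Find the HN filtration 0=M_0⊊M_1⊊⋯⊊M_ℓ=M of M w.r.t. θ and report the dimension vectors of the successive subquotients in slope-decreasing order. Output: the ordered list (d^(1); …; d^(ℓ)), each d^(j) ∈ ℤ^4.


Via rank(M_{q-1}∘⋯∘M_p): M ≅ I[1,1], I[1,2], I[1,3], I[1,4].
μ_θ-semistable layers: μ^(1)=13; μ^(2)=-11/3; μ^(3)=-7

((0, 2, 1, 0); (0, 1, 1, 1); (4, 0, 0, 0))


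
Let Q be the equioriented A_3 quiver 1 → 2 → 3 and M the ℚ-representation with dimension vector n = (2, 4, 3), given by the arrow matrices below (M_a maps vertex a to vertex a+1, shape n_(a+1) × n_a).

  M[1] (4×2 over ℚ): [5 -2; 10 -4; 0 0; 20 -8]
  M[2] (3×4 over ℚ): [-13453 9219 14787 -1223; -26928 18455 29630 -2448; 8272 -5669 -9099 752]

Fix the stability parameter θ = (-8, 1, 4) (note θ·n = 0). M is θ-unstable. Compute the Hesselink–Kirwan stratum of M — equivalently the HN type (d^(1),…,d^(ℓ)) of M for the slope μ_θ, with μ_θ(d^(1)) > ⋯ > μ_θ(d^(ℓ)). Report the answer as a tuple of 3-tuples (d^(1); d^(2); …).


Interval decomposition of M: I[1,1], I[1,3], I[2,2], I[2,3]^2.
HN type (ℓ=3): μ^(1)=4; μ^(2)=1; μ^(3)=-8

((0, 0, 3); (0, 4, 0); (2, 0, 0))


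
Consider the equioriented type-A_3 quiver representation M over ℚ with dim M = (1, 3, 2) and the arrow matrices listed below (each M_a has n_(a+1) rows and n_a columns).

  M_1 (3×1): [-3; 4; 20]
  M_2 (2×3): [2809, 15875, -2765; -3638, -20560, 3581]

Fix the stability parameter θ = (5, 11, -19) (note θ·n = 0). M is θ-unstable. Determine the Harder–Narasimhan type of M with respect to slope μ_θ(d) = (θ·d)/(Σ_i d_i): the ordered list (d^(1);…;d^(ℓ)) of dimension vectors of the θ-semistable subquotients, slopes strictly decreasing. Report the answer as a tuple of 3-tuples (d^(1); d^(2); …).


Interval decomposition of M: I[1,3], I[2,2], I[2,3].
HN type (ℓ=3): μ^(1)=11; μ^(2)=-1; μ^(3)=-4

((0, 1, 0); (1, 1, 1); (0, 1, 1))


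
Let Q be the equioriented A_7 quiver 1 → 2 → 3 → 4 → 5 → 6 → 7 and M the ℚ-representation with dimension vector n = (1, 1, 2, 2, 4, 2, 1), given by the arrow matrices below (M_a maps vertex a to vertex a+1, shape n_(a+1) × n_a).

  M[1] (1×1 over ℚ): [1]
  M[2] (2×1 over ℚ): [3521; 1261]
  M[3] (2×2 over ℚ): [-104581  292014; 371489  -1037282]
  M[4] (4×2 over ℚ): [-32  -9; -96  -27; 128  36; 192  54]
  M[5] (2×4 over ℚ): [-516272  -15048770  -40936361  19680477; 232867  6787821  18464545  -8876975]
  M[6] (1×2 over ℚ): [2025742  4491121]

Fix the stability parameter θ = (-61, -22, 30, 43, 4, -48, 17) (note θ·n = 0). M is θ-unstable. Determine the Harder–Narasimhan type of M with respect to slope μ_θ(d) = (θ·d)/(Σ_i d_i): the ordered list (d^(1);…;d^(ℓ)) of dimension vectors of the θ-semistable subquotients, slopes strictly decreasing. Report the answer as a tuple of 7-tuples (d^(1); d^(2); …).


Via rank(M_{q-1}∘⋯∘M_p): M ≅ I[1,5], I[3,4], I[5,5], I[5,6], I[5,7].
μ_θ-semistable layers: μ^(1)=43; μ^(2)=30; μ^(3)=77/3; μ^(4)=17; μ^(5)=4; μ^(6)=-22; μ^(7)=-61

((0, 0, 0, 1, 0, 0, 0); (0, 0, 1, 0, 0, 0, 0); (0, 0, 1, 1, 1, 0, 0); (0, 0, 0, 0, 0, 0, 1); (0, 0, 0, 0, 1, 0, 0); (0, 1, 0, 0, 2, 2, 0); (1, 0, 0, 0, 0, 0, 0))


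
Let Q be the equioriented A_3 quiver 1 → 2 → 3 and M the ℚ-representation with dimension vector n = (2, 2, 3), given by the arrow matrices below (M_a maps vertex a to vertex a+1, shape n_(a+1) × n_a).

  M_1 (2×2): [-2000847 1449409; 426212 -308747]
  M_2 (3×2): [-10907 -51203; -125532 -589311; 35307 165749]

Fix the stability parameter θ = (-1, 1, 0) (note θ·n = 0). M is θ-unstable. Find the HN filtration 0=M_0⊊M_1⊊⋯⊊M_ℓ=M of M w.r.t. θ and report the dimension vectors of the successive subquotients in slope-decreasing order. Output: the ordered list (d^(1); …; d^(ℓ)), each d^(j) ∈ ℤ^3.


Barcode: M ≅ I[1,3]^2, I[3,3]. HN layers by μ_θ (3 steps, strictly decreasing):
  μ^(1)=1/2; μ^(2)=0; μ^(3)=-1

((0, 2, 2); (0, 0, 1); (2, 0, 0))


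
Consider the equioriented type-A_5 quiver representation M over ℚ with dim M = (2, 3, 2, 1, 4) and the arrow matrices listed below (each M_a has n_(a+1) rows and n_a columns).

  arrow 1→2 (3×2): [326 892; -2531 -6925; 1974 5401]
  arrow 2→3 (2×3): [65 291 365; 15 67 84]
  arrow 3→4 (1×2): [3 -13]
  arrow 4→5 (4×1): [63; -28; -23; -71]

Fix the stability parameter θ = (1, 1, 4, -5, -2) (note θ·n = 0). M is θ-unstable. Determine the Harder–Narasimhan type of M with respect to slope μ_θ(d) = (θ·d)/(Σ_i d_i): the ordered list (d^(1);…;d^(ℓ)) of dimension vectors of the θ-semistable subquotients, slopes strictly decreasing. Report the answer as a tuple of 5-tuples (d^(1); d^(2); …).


Barcode: M ≅ I[1,3], I[1,5], I[2,2], I[5,5]^3. HN layers by μ_θ (4 steps, strictly decreasing):
  μ^(1)=4; μ^(2)=1; μ^(3)=-1/5; μ^(4)=-2

((0, 0, 1, 0, 0); (1, 2, 0, 0, 0); (1, 1, 1, 1, 1); (0, 0, 0, 0, 3))


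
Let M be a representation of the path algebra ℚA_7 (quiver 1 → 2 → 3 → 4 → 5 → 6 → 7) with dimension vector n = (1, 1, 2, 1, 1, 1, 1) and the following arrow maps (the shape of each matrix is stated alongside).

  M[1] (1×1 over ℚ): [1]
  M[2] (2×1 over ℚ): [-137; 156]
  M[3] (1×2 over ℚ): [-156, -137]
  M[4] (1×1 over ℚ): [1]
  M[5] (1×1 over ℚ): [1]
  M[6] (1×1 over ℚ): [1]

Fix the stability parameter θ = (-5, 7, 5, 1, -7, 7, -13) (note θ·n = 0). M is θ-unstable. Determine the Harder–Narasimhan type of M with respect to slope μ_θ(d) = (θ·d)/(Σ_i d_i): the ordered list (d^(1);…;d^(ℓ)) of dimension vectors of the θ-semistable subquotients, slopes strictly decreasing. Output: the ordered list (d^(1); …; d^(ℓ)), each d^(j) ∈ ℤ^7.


Interval decomposition of M: I[1,3], I[3,7].
HN type (ℓ=3): μ^(1)=6; μ^(2)=-7/5; μ^(3)=-5

((0, 1, 1, 0, 0, 0, 0); (0, 0, 1, 1, 1, 1, 1); (1, 0, 0, 0, 0, 0, 0))


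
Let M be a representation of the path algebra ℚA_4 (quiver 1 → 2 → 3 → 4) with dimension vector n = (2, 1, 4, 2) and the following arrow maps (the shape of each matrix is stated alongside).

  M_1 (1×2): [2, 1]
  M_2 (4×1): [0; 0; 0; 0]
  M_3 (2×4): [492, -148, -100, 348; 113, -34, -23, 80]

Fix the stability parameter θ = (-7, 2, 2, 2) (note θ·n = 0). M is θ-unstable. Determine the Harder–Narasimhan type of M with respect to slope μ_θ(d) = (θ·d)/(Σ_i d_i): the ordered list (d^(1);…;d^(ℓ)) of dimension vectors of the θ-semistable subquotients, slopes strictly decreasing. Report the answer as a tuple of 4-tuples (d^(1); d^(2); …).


Barcode: M ≅ I[1,1], I[1,2], I[3,3]^2, I[3,4]^2. HN layers by μ_θ (2 steps, strictly decreasing):
  μ^(1)=2; μ^(2)=-7

((0, 1, 4, 2); (2, 0, 0, 0))


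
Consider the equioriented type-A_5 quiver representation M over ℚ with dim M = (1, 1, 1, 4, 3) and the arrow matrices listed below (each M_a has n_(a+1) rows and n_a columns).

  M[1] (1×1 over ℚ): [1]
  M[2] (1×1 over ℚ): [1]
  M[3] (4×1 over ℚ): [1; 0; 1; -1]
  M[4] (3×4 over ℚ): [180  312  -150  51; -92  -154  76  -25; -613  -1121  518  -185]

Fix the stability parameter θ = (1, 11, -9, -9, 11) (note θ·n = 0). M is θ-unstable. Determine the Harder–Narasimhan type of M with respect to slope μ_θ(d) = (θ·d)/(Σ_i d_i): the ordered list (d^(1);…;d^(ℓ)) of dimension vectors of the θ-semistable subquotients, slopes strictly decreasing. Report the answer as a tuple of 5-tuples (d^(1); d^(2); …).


Interval decomposition of M: I[1,5], I[4,4], I[4,5]^2.
HN type (ℓ=3): μ^(1)=11; μ^(2)=-3/2; μ^(3)=-9

((0, 0, 0, 0, 3); (1, 1, 1, 1, 0); (0, 0, 0, 3, 0))


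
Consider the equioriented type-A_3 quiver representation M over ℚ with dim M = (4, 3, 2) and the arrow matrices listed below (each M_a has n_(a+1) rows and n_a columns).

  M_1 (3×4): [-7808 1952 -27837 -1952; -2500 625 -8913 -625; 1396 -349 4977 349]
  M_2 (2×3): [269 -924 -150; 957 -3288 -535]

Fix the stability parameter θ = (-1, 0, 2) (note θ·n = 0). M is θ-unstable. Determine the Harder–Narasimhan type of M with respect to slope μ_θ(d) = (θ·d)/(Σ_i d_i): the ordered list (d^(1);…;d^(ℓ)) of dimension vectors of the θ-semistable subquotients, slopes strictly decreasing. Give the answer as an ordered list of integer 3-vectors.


Interval decomposition of M: I[1,1]^2, I[1,3]^2, I[2,2].
HN type (ℓ=3): μ^(1)=2; μ^(2)=0; μ^(3)=-1

((0, 0, 2); (0, 3, 0); (4, 0, 0))


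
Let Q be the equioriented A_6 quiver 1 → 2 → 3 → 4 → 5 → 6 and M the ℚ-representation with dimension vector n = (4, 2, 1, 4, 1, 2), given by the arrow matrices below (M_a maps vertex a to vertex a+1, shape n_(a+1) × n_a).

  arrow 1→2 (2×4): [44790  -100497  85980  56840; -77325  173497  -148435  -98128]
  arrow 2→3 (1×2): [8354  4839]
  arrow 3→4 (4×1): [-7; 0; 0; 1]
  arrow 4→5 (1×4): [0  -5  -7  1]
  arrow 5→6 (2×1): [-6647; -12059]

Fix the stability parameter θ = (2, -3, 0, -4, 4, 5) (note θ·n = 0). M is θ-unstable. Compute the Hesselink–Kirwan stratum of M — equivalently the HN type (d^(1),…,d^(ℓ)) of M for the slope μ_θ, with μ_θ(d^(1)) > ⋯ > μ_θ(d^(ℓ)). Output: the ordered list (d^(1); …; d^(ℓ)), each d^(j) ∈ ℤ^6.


Barcode: M ≅ I[1,1]^2, I[1,2], I[1,6], I[4,4]^3, I[6,6]. HN layers by μ_θ (6 steps, strictly decreasing):
  μ^(1)=5; μ^(2)=4; μ^(3)=2; μ^(4)=-1/2; μ^(5)=-5/4; μ^(6)=-4

((0, 0, 0, 0, 0, 2); (0, 0, 0, 0, 1, 0); (2, 0, 0, 0, 0, 0); (1, 1, 0, 0, 0, 0); (1, 1, 1, 1, 0, 0); (0, 0, 0, 3, 0, 0))


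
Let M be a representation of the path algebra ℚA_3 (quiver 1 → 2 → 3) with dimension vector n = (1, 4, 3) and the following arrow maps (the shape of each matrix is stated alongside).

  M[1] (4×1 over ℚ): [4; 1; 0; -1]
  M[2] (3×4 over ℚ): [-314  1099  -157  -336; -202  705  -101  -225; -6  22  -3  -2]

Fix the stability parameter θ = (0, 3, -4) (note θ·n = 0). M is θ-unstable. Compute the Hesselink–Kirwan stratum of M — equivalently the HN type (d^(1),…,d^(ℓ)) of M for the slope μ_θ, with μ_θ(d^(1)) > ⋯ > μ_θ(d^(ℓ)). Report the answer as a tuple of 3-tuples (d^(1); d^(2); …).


Interval decomposition of M: I[1,3], I[2,2], I[2,3]^2.
HN type (ℓ=3): μ^(1)=3; μ^(2)=-1/3; μ^(3)=-1/2

((0, 1, 0); (1, 1, 1); (0, 2, 2))


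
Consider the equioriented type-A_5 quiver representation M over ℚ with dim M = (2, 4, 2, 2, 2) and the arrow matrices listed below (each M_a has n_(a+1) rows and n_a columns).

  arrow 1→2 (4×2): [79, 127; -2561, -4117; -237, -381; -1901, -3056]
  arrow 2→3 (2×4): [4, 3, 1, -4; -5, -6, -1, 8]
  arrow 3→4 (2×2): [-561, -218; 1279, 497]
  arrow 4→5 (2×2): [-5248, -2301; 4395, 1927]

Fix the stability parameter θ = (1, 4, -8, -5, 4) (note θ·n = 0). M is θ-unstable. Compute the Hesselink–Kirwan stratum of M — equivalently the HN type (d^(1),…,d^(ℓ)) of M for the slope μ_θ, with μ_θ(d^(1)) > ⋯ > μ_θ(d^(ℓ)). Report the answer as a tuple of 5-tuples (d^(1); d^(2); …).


Interval decomposition of M: I[1,2]^2, I[2,5]^2.
HN type (ℓ=3): μ^(1)=4; μ^(2)=1; μ^(3)=-3

((0, 2, 0, 0, 2); (2, 0, 0, 0, 0); (0, 2, 2, 2, 0))


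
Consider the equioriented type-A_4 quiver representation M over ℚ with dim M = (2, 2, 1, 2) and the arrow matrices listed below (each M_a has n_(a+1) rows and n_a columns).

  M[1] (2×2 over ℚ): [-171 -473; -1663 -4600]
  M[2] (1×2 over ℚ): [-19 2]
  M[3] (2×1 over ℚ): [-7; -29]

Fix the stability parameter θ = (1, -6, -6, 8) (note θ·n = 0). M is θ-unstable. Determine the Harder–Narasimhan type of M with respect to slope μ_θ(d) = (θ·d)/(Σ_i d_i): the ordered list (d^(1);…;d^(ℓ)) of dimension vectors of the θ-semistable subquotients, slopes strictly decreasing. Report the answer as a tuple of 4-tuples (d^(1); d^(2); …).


Via rank(M_{q-1}∘⋯∘M_p): M ≅ I[1,2], I[1,4], I[4,4].
μ_θ-semistable layers: μ^(1)=8; μ^(2)=-5/2; μ^(3)=-11/3

((0, 0, 0, 2); (1, 1, 0, 0); (1, 1, 1, 0))


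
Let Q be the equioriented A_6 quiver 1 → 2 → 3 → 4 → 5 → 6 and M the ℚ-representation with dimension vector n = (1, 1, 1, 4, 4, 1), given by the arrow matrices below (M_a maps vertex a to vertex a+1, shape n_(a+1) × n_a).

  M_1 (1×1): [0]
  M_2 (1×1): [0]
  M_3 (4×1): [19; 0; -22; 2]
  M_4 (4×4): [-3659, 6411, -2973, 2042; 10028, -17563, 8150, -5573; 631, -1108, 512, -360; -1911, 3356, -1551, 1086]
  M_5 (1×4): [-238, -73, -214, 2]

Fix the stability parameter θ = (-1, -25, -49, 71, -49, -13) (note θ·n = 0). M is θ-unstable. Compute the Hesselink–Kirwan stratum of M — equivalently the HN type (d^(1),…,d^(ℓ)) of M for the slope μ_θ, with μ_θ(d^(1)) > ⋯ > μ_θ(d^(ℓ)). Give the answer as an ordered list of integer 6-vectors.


Interval decomposition of M: I[1,1], I[2,2], I[3,5], I[4,5]^2, I[4,6].
HN type (ℓ=5): μ^(1)=11; μ^(2)=3; μ^(3)=-1; μ^(4)=-25; μ^(5)=-49

((0, 0, 0, 3, 3, 0); (0, 0, 0, 1, 1, 1); (1, 0, 0, 0, 0, 0); (0, 1, 0, 0, 0, 0); (0, 0, 1, 0, 0, 0))


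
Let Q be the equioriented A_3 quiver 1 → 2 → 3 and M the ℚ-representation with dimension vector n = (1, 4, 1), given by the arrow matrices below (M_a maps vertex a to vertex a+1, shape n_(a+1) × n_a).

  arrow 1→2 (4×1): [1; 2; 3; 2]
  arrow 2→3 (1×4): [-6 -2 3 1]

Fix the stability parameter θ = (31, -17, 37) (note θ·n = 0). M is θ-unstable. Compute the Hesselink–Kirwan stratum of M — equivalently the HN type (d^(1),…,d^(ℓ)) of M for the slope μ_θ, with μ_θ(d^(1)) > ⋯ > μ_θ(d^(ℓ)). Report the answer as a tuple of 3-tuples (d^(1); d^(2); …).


Barcode: M ≅ I[1,3], I[2,2]^3. HN layers by μ_θ (3 steps, strictly decreasing):
  μ^(1)=37; μ^(2)=7; μ^(3)=-17

((0, 0, 1); (1, 1, 0); (0, 3, 0))


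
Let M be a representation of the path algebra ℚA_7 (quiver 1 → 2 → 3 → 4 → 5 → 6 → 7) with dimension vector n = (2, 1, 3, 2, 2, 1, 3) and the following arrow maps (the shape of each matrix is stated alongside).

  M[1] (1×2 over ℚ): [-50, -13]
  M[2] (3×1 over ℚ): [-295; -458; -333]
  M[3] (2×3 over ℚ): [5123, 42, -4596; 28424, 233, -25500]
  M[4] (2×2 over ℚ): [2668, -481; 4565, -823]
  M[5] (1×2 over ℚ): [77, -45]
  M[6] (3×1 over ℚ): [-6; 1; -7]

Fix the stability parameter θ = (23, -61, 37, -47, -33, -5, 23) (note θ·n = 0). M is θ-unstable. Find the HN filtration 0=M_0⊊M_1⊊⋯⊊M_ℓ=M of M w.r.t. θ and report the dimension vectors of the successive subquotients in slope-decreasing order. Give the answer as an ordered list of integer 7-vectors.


Via rank(M_{q-1}∘⋯∘M_p): M ≅ I[1,1], I[1,7], I[3,3], I[3,5], I[7,7]^2.
μ_θ-semistable layers: μ^(1)=37; μ^(2)=23; μ^(3)=-5; μ^(4)=-43/3; μ^(5)=-19

((0, 0, 1, 0, 0, 0, 0); (1, 0, 0, 0, 0, 0, 3); (0, 0, 0, 0, 0, 1, 0); (0, 0, 2, 2, 2, 0, 0); (1, 1, 0, 0, 0, 0, 0))


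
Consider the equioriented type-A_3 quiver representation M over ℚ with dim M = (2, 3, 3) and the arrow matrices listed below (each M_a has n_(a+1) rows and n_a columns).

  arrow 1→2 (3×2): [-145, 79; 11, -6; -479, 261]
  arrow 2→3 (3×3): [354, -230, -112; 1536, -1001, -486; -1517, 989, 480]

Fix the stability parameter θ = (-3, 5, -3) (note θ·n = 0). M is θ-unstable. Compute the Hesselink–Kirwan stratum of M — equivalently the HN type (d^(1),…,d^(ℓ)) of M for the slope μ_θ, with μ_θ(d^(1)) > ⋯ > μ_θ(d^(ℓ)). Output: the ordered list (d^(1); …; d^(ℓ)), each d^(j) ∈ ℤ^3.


Via rank(M_{q-1}∘⋯∘M_p): M ≅ I[1,3]^2, I[2,3].
μ_θ-semistable layers: μ^(1)=1; μ^(2)=-3

((0, 3, 3); (2, 0, 0))


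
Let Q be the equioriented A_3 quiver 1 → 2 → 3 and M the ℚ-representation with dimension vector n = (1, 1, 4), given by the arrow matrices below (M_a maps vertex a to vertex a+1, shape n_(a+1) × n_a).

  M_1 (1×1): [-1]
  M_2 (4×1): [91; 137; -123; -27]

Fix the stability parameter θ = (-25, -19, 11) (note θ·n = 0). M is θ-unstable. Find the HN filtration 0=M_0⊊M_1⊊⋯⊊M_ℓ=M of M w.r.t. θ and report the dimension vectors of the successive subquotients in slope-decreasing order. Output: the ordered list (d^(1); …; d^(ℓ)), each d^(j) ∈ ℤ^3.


Barcode: M ≅ I[1,3], I[3,3]^3. HN layers by μ_θ (3 steps, strictly decreasing):
  μ^(1)=11; μ^(2)=-19; μ^(3)=-25

((0, 0, 4); (0, 1, 0); (1, 0, 0))


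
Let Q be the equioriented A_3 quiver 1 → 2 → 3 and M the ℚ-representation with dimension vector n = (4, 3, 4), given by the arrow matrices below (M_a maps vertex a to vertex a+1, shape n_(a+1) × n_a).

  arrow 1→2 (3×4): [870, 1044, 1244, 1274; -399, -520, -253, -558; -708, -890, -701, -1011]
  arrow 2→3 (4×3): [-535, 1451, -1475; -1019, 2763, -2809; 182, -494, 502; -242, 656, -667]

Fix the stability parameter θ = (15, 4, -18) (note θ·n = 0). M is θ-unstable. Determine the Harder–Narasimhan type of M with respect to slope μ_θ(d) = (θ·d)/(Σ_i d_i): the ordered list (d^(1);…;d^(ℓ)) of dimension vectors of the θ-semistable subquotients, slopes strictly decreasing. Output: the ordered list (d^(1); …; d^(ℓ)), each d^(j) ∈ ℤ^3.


Interval decomposition of M: I[1,1]^2, I[1,3]^2, I[2,2], I[3,3]^2.
HN type (ℓ=4): μ^(1)=15; μ^(2)=4; μ^(3)=1/3; μ^(4)=-18

((2, 0, 0); (0, 1, 0); (2, 2, 2); (0, 0, 2))


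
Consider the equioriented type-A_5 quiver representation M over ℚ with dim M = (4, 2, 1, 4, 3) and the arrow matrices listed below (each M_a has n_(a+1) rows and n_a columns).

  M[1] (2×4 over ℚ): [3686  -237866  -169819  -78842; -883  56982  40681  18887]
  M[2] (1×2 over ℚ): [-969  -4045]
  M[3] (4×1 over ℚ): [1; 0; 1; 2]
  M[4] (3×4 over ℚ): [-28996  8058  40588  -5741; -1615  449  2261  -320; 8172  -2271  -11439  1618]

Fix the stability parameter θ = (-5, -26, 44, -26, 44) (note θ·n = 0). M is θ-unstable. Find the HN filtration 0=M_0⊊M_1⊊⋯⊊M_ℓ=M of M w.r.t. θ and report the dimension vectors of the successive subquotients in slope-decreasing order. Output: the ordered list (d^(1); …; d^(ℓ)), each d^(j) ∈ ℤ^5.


Interval decomposition of M: I[1,1]^2, I[1,2], I[1,5], I[4,4], I[4,5]^2.
HN type (ℓ=5): μ^(1)=44; μ^(2)=9; μ^(3)=-5; μ^(4)=-31/2; μ^(5)=-26

((0, 0, 0, 0, 3); (0, 0, 1, 1, 0); (2, 0, 0, 0, 0); (2, 2, 0, 0, 0); (0, 0, 0, 3, 0))


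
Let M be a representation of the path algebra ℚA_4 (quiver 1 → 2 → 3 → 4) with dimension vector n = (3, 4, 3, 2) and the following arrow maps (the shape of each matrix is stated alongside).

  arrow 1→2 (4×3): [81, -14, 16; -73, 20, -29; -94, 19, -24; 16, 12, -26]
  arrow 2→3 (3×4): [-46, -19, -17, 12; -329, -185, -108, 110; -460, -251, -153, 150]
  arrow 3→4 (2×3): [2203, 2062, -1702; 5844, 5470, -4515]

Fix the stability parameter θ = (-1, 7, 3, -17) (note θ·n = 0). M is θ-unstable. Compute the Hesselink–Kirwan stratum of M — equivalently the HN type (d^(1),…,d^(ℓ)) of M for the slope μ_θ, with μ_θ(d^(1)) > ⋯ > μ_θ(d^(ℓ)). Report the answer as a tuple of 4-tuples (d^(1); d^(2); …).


Interval decomposition of M: I[1,3], I[1,4]^2, I[2,2].
HN type (ℓ=4): μ^(1)=7; μ^(2)=5; μ^(3)=-1; μ^(4)=-2

((0, 1, 0, 0); (0, 1, 1, 0); (1, 0, 0, 0); (2, 2, 2, 2))


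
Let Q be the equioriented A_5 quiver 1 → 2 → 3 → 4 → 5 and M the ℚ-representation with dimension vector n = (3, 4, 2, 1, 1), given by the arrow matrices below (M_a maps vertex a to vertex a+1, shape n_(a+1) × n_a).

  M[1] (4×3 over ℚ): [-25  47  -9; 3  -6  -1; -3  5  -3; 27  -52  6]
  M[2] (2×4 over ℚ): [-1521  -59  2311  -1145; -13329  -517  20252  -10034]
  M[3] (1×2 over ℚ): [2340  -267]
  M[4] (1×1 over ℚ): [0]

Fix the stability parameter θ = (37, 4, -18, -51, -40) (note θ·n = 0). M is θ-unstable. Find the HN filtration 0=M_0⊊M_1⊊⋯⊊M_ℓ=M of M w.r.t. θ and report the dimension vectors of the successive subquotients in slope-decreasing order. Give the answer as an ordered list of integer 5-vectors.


Interval decomposition of M: I[1,2], I[1,3], I[1,4], I[2,2], I[5,5].
HN type (ℓ=5): μ^(1)=41/2; μ^(2)=23/3; μ^(3)=4; μ^(4)=-7; μ^(5)=-40

((1, 1, 0, 0, 0); (1, 1, 1, 0, 0); (0, 1, 0, 0, 0); (1, 1, 1, 1, 0); (0, 0, 0, 0, 1))


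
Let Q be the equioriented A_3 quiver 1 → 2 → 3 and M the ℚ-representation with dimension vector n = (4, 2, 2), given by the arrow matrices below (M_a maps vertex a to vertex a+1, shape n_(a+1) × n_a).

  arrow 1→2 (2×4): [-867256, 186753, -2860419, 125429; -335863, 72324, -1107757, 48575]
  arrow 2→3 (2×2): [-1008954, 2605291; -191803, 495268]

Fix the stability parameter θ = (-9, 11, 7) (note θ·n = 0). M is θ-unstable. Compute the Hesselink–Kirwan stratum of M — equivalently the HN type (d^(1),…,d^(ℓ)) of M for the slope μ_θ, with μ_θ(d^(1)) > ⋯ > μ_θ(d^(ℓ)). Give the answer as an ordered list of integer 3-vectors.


Interval decomposition of M: I[1,1]^2, I[1,3]^2.
HN type (ℓ=2): μ^(1)=9; μ^(2)=-9

((0, 2, 2); (4, 0, 0))


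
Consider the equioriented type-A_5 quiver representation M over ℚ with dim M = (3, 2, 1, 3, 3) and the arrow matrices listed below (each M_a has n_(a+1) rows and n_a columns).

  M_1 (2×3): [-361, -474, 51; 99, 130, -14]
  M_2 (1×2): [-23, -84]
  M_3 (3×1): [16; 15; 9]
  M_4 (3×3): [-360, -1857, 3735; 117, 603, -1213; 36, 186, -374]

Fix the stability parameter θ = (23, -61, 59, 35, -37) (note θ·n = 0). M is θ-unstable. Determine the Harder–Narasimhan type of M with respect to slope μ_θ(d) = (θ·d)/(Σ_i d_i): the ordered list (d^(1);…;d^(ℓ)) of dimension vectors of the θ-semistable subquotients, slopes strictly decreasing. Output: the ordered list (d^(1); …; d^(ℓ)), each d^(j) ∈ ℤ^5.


Interval decomposition of M: I[1,1], I[1,2], I[1,4], I[4,5]^2, I[5,5].
HN type (ℓ=5): μ^(1)=47; μ^(2)=23; μ^(3)=-1; μ^(4)=-19; μ^(5)=-37

((0, 0, 1, 1, 0); (1, 0, 0, 0, 0); (0, 0, 0, 2, 2); (2, 2, 0, 0, 0); (0, 0, 0, 0, 1))


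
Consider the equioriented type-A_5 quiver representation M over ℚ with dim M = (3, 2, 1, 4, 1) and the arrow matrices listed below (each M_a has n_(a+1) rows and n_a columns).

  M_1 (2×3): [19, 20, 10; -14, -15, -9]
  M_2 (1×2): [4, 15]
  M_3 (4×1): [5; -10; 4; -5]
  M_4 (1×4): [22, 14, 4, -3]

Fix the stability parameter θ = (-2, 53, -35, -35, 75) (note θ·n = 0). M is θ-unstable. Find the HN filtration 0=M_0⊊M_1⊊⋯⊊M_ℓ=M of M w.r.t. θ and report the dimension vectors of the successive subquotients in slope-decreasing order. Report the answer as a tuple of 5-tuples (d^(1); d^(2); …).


Via rank(M_{q-1}∘⋯∘M_p): M ≅ I[1,1], I[1,2], I[1,5], I[4,4]^3.
μ_θ-semistable layers: μ^(1)=75; μ^(2)=53; μ^(3)=-2; μ^(4)=-19/4; μ^(5)=-35

((0, 0, 0, 0, 1); (0, 1, 0, 0, 0); (2, 0, 0, 0, 0); (1, 1, 1, 1, 0); (0, 0, 0, 3, 0))


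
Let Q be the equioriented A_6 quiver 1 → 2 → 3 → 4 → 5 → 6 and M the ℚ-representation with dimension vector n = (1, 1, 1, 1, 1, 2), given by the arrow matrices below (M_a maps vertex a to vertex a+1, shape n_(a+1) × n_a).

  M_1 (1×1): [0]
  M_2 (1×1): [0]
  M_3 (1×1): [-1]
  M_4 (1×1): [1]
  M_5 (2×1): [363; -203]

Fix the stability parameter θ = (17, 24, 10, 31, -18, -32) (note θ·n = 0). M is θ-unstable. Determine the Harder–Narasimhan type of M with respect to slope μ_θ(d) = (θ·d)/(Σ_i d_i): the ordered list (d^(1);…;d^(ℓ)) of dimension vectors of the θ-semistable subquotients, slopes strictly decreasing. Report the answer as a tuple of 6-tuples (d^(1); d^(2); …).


Interval decomposition of M: I[1,1], I[2,2], I[3,6], I[6,6].
HN type (ℓ=4): μ^(1)=24; μ^(2)=17; μ^(3)=-9/4; μ^(4)=-32

((0, 1, 0, 0, 0, 0); (1, 0, 0, 0, 0, 0); (0, 0, 1, 1, 1, 1); (0, 0, 0, 0, 0, 1))


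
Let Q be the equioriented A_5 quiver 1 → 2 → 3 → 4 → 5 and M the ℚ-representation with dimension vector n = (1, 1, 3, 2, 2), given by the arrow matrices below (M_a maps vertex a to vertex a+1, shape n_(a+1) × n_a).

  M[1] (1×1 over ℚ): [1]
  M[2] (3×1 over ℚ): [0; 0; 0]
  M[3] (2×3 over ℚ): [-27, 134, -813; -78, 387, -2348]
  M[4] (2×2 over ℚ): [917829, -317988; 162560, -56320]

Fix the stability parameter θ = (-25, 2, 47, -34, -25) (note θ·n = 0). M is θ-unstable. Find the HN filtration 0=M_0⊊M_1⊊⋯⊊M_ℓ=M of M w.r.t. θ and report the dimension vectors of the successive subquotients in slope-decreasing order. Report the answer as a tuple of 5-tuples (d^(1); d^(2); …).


Barcode: M ≅ I[1,2], I[3,3], I[3,4], I[3,5], I[5,5]. HN layers by μ_θ (5 steps, strictly decreasing):
  μ^(1)=47; μ^(2)=13/2; μ^(3)=2; μ^(4)=-4; μ^(5)=-25

((0, 0, 1, 0, 0); (0, 0, 1, 1, 0); (0, 1, 0, 0, 0); (0, 0, 1, 1, 1); (1, 0, 0, 0, 1))


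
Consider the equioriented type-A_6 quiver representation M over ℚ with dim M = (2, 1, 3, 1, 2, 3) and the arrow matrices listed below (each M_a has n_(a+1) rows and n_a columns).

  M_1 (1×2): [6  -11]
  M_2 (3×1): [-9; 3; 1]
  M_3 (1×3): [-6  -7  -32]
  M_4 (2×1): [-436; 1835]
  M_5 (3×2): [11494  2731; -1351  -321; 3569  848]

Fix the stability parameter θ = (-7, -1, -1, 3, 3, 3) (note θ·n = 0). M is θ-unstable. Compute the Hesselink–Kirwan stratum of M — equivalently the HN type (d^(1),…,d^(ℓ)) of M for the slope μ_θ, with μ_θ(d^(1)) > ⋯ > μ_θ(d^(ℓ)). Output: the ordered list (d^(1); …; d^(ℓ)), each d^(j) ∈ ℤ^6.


Barcode: M ≅ I[1,1], I[1,6], I[3,3]^2, I[5,6], I[6,6]. HN layers by μ_θ (3 steps, strictly decreasing):
  μ^(1)=3; μ^(2)=-1; μ^(3)=-7

((0, 0, 0, 1, 2, 3); (0, 1, 3, 0, 0, 0); (2, 0, 0, 0, 0, 0))


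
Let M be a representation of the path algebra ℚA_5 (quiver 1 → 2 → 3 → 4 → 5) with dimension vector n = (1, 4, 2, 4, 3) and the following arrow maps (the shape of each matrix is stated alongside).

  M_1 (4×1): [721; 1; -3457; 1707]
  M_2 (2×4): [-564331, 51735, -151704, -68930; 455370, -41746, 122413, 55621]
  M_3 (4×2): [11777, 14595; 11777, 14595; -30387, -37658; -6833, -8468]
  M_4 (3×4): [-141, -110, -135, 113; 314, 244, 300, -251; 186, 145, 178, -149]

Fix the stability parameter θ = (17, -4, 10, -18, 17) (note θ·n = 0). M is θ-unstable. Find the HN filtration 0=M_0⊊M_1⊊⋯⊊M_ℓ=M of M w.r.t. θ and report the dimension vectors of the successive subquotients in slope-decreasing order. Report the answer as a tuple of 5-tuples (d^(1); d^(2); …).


Via rank(M_{q-1}∘⋯∘M_p): M ≅ I[1,5], I[2,2]^2, I[2,5], I[4,4], I[4,5].
μ_θ-semistable layers: μ^(1)=17; μ^(2)=5/4; μ^(3)=-4; μ^(4)=-18

((0, 0, 0, 0, 3); (1, 1, 1, 1, 0); (0, 3, 1, 1, 0); (0, 0, 0, 2, 0))


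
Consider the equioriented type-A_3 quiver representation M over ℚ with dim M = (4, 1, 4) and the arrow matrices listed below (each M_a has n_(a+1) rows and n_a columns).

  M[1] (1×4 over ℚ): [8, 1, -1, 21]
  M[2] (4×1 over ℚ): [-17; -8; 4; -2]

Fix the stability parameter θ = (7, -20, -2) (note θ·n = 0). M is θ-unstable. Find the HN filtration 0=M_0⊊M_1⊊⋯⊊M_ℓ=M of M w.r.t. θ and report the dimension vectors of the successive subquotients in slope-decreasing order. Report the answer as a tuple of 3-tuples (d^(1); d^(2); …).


Via rank(M_{q-1}∘⋯∘M_p): M ≅ I[1,1]^3, I[1,3], I[3,3]^3.
μ_θ-semistable layers: μ^(1)=7; μ^(2)=-2; μ^(3)=-13/2

((3, 0, 0); (0, 0, 4); (1, 1, 0))


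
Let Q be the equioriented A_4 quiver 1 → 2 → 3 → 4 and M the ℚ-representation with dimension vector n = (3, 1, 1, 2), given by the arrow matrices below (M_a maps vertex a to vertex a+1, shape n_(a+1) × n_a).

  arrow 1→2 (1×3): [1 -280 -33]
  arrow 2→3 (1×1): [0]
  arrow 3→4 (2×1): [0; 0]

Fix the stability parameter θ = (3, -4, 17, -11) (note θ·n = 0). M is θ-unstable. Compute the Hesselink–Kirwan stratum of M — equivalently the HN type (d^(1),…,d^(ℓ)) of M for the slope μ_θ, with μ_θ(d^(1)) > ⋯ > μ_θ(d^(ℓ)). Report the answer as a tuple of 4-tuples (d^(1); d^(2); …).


Interval decomposition of M: I[1,1]^2, I[1,2], I[3,3], I[4,4]^2.
HN type (ℓ=4): μ^(1)=17; μ^(2)=3; μ^(3)=-1/2; μ^(4)=-11

((0, 0, 1, 0); (2, 0, 0, 0); (1, 1, 0, 0); (0, 0, 0, 2))


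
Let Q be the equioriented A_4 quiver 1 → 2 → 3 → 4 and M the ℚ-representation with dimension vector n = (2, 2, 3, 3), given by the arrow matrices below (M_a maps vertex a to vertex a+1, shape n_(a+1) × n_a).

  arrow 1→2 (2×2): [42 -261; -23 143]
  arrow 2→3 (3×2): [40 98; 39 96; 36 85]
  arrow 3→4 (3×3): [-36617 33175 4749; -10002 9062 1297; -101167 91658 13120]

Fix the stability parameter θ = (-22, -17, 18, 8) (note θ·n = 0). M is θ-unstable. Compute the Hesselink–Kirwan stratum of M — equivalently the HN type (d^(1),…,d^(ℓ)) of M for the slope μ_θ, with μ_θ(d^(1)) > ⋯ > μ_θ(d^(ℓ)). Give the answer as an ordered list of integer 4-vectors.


Via rank(M_{q-1}∘⋯∘M_p): M ≅ I[1,4]^2, I[3,4].
μ_θ-semistable layers: μ^(1)=13; μ^(2)=-17; μ^(3)=-22

((0, 0, 3, 3); (0, 2, 0, 0); (2, 0, 0, 0))


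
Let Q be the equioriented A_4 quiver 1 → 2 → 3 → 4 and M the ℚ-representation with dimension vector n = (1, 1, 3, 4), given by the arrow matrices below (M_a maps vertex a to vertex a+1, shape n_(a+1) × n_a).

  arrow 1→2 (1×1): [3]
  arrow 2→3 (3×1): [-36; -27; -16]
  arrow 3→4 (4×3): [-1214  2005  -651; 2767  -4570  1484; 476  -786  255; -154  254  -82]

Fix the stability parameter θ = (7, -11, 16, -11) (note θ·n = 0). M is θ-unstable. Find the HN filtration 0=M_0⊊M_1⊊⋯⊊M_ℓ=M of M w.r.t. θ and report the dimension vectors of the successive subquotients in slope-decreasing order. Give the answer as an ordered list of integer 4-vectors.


Via rank(M_{q-1}∘⋯∘M_p): M ≅ I[1,4], I[3,4]^2, I[4,4].
μ_θ-semistable layers: μ^(1)=5/2; μ^(2)=-2; μ^(3)=-11

((0, 0, 3, 3); (1, 1, 0, 0); (0, 0, 0, 1))
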